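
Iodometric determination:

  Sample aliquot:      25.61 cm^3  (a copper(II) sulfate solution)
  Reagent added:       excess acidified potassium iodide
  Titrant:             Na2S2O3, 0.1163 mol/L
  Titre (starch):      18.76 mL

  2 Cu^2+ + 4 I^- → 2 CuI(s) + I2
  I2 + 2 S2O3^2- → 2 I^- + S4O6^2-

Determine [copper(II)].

0.08519 mol/L

n(S2O3^2-) = 0.01876 × 0.1163 = 2.182 × 10^-3 mol
n(I2) = n(S2O3^2-)/2 = 1.091 × 10^-3 mol
From the 2:1 ratio, n(Cu2+) in the aliquot = 2/1 × 1.091 × 10^-3 = 2.182 × 10^-3 mol
[Cu2+] = 2.182 × 10^-3 / 0.02561 = 0.08519 mol/L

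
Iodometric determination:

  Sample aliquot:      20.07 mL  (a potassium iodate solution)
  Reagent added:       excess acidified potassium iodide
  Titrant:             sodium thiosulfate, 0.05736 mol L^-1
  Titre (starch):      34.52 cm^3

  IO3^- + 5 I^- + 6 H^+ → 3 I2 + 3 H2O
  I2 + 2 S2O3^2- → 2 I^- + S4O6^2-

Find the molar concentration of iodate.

n(S2O3^2-) = 0.03452 × 0.05736 = 1.980 × 10^-3 mol
n(I2) = n(S2O3^2-)/2 = 9.900 × 10^-4 mol
From the 1:3 ratio, n(IO3^-) in the aliquot = 1/3 × 9.900 × 10^-4 = 3.300 × 10^-4 mol
[IO3^-] = 3.300 × 10^-4 / 0.02007 = 0.01644 mol/L

0.01644 mol/L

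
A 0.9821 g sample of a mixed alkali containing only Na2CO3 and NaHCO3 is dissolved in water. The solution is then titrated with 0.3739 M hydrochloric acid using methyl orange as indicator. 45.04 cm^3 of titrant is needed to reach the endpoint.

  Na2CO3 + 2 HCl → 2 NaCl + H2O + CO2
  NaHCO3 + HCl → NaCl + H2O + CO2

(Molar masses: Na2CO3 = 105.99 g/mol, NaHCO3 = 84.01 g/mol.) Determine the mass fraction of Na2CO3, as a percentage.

n(HCl) = 0.04504 × 0.3739 = 0.01684 mol
Let x = n(Na2CO3), y = n(NaHCO3).
Titrant: 2x + 1y = 0.01684;  mass: 105.99x + 84.01y = 0.9821
Solving, x = 6.975 × 10^-3 mol, y = 2.890 × 10^-3 mol
mass of Na2CO3 = 6.975 × 10^-3 × 105.99 = 0.7393 g
% Na2CO3 = 0.7393 / 0.9821 × 100 = 75.28 %

75.28 %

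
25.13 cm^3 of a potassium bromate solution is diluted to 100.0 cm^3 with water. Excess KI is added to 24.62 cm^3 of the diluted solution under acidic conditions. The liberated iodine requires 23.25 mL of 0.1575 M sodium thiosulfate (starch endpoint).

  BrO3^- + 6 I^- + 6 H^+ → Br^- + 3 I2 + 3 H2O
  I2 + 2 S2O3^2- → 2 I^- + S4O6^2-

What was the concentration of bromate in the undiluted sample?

n(S2O3^2-) = 0.02325 × 0.1575 = 3.662 × 10^-3 mol
n(I2) = n(S2O3^2-)/2 = 1.831 × 10^-3 mol
From the 1:3 ratio, n(BrO3^-) in the aliquot = 1/3 × 1.831 × 10^-3 = 6.103 × 10^-4 mol
[BrO3^-]_dilute = 6.103 × 10^-4 / 0.02462 = 0.02479 mol/L
[BrO3^-]_original = 0.02479 × 100.0/25.13 = 0.09864 mol/L

0.09864 M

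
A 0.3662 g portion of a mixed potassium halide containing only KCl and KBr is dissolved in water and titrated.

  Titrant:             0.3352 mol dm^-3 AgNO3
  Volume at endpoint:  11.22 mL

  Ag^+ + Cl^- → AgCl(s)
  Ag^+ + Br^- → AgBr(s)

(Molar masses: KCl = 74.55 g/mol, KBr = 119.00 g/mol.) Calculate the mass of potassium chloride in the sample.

n(AgNO3) = 0.01122 × 0.3352 = 3.761 × 10^-3 mol
Let x = n(KCl), y = n(KBr).
Titrant: 1x + 1y = 3.761 × 10^-3;  mass: 74.55x + 119.00y = 0.3662
Solving, x = 1.830 × 10^-3 mol, y = 1.931 × 10^-3 mol
mass of KCl = 1.830 × 10^-3 × 74.55 = 0.1364 g

0.1364 g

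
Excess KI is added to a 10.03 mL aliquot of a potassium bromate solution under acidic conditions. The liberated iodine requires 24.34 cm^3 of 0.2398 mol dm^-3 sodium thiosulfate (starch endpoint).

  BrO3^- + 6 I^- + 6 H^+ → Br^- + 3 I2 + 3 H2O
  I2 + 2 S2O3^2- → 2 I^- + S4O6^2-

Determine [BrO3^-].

n(S2O3^2-) = 0.02434 × 0.2398 = 5.837 × 10^-3 mol
n(I2) = n(S2O3^2-)/2 = 2.918 × 10^-3 mol
From the 1:3 ratio, n(BrO3^-) in the aliquot = 1/3 × 2.918 × 10^-3 = 9.728 × 10^-4 mol
[BrO3^-] = 9.728 × 10^-4 / 0.01003 = 0.09699 mol/L

0.09699 mol/L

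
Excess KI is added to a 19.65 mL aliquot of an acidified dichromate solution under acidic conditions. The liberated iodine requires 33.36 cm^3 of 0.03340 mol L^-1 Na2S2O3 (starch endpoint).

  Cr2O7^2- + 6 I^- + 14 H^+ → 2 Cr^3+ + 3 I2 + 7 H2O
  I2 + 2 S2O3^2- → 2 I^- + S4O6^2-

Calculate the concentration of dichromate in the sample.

n(S2O3^2-) = 0.03336 × 0.03340 = 1.114 × 10^-3 mol
n(I2) = n(S2O3^2-)/2 = 5.571 × 10^-4 mol
From the 1:3 ratio, n(Cr2O7^2-) in the aliquot = 1/3 × 5.571 × 10^-4 = 1.857 × 10^-4 mol
[Cr2O7^2-] = 1.857 × 10^-4 / 0.01965 = 0.009451 mol/L

0.009451 mol/L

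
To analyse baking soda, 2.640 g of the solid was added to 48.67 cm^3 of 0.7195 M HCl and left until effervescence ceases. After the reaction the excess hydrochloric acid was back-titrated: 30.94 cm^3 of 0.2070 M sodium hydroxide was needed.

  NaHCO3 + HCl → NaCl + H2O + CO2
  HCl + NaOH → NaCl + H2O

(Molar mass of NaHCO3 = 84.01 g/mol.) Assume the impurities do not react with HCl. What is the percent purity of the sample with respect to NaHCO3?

91.05 %

n(HCl) added = 0.04867 × 0.7195 = 0.03502 mol
n(NaOH) used in back-titration = 0.03094 × 0.2070 = 6.405 × 10^-3 mol
n(HCl) left over = 6.405 × 10^-3 mol (1:1 ratio)
n(HCl) consumed by analyte = 0.03502 − 6.405 × 10^-3 = 0.02861 mol
n(NaHCO3) = 0.02861 mol (1:1 ratio)
mass of NaHCO3 = 0.02861 × 84.01 = 2.404 g
% NaHCO3 = 2.404 / 2.640 × 100 = 91.05 %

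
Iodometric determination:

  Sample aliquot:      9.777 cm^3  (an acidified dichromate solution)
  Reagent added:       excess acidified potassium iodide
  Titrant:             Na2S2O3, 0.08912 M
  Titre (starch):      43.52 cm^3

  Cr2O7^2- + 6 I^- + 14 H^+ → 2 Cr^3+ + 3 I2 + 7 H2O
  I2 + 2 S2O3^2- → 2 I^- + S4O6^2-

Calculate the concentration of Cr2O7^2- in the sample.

n(S2O3^2-) = 0.04352 × 0.08912 = 3.879 × 10^-3 mol
n(I2) = n(S2O3^2-)/2 = 1.939 × 10^-3 mol
From the 1:3 ratio, n(Cr2O7^2-) in the aliquot = 1/3 × 1.939 × 10^-3 = 6.464 × 10^-4 mol
[Cr2O7^2-] = 6.464 × 10^-4 / 0.009777 = 0.06612 mol/L

0.06612 M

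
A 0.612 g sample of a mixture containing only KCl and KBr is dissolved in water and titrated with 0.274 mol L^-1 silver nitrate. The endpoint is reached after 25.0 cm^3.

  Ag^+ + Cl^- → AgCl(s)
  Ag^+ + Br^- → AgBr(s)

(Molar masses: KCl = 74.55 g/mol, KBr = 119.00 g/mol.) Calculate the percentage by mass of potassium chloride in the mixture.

55.7 %

n(AgNO3) = 0.0250 × 0.274 = 6.85 × 10^-3 mol
Let x = n(KCl), y = n(KBr).
Titrant: 1x + 1y = 6.85 × 10^-3;  mass: 74.55x + 119.00y = 0.612
Solving, x = 4.57 × 10^-3 mol, y = 2.28 × 10^-3 mol
mass of KCl = 4.57 × 10^-3 × 74.55 = 0.341 g
% KCl = 0.341 / 0.612 × 100 = 55.7 %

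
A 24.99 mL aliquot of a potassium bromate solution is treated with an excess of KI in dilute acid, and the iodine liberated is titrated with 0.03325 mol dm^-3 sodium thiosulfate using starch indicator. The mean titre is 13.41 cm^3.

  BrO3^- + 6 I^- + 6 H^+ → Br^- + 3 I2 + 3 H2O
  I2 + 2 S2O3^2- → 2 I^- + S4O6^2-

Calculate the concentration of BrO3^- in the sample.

n(S2O3^2-) = 0.01341 × 0.03325 = 4.459 × 10^-4 mol
n(I2) = n(S2O3^2-)/2 = 2.229 × 10^-4 mol
From the 1:3 ratio, n(BrO3^-) in the aliquot = 1/3 × 2.229 × 10^-4 = 7.431 × 10^-5 mol
[BrO3^-] = 7.431 × 10^-5 / 0.02499 = 0.002974 mol/L

0.002974 mol/L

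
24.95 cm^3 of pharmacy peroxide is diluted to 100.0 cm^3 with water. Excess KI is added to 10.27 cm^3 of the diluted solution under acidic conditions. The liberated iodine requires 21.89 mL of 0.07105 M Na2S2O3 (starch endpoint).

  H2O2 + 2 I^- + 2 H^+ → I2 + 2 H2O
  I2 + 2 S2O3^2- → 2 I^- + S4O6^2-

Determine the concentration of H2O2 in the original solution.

n(S2O3^2-) = 0.02189 × 0.07105 = 1.555 × 10^-3 mol
n(I2) = n(S2O3^2-)/2 = 7.776 × 10^-4 mol
n(H2O2) in the aliquot = 7.776 × 10^-4 mol (1:1 ratio)
[H2O2]_dilute = 7.776 × 10^-4 / 0.01027 = 0.07572 mol/L
[H2O2]_original = 0.07572 × 100.0/24.95 = 0.3035 mol/L

0.3035 M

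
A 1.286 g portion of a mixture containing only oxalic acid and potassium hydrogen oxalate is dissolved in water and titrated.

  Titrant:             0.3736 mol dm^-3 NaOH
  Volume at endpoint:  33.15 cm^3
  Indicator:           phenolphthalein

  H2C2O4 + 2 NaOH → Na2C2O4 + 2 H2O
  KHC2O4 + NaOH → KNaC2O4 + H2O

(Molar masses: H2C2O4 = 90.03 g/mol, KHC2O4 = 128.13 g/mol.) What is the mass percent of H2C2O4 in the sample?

n(NaOH) = 0.03315 × 0.3736 = 0.01238 mol
Let x = n(H2C2O4), y = n(KHC2O4).
Titrant: 2x + 1y = 0.01238;  mass: 90.03x + 128.13y = 1.286
Solving, x = 1.810 × 10^-3 mol, y = 8.765 × 10^-3 mol
mass of H2C2O4 = 1.810 × 10^-3 × 90.03 = 0.1630 g
% H2C2O4 = 0.1630 / 1.286 × 100 = 12.67 %

12.67 %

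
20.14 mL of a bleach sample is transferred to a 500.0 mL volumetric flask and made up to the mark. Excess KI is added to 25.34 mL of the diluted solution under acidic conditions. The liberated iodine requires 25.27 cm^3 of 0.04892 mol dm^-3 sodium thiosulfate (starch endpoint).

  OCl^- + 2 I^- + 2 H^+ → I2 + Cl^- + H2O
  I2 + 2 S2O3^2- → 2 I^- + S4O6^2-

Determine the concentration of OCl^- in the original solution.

0.6056 mol/L

n(S2O3^2-) = 0.02527 × 0.04892 = 1.236 × 10^-3 mol
n(I2) = n(S2O3^2-)/2 = 6.181 × 10^-4 mol
n(OCl^-) in the aliquot = 6.181 × 10^-4 mol (1:1 ratio)
[OCl^-]_dilute = 6.181 × 10^-4 / 0.02534 = 0.02439 mol/L
[OCl^-]_original = 0.02439 × 500.0/20.14 = 0.6056 mol/L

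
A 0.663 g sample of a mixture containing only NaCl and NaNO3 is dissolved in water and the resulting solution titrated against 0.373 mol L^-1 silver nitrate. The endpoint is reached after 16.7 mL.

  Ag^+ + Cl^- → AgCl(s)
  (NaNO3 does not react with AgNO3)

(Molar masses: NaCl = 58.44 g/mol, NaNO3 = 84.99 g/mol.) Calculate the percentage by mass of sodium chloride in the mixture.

n(AgNO3) = 0.0167 × 0.373 = 6.23 × 10^-3 mol
Let x = n(NaCl), y = n(NaNO3).
Titrant: 1x = 6.23 × 10^-3;  mass: 58.44x + 84.99y = 0.663
Solving, x = 6.23 × 10^-3 mol, y = 3.52 × 10^-3 mol
mass of NaCl = 6.23 × 10^-3 × 58.44 = 0.364 g
% NaCl = 0.364 / 0.663 × 100 = 54.9 %

54.9 %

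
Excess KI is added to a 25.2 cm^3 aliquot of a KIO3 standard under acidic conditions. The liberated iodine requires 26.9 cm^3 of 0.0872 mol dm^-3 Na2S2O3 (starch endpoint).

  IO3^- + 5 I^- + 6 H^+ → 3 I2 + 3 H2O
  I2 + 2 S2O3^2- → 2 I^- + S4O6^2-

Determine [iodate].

0.0155 mol/L

n(S2O3^2-) = 0.0269 × 0.0872 = 2.35 × 10^-3 mol
n(I2) = n(S2O3^2-)/2 = 1.17 × 10^-3 mol
From the 1:3 ratio, n(IO3^-) in the aliquot = 1/3 × 1.17 × 10^-3 = 3.91 × 10^-4 mol
[IO3^-] = 3.91 × 10^-4 / 0.0252 = 0.0155 mol/L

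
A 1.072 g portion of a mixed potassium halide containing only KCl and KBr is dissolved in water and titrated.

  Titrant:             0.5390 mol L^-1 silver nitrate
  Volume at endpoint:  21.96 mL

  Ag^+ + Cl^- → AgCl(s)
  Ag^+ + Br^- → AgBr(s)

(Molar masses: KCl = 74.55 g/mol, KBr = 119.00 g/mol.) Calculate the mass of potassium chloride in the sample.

n(AgNO3) = 0.02196 × 0.5390 = 0.01184 mol
Let x = n(KCl), y = n(KBr).
Titrant: 1x + 1y = 0.01184;  mass: 74.55x + 119.00y = 1.072
Solving, x = 7.571 × 10^-3 mol, y = 4.265 × 10^-3 mol
mass of KCl = 7.571 × 10^-3 × 74.55 = 0.5644 g

0.5644 g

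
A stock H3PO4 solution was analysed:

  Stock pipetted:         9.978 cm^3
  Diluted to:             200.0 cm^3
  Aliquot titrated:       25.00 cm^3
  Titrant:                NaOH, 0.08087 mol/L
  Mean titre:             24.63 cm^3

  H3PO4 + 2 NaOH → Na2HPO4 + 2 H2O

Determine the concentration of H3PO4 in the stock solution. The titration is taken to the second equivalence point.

0.7985 mol/L

n(NaOH) = 0.02463 × 0.08087 = 1.992 × 10^-3 mol
From the 1:2 ratio, n(H3PO4) in the aliquot = 1/2 × 1.992 × 10^-3 = 9.959 × 10^-4 mol
[H3PO4]_dilute = 9.959 × 10^-4 / 0.02500 = 0.03984 mol/L
Dilution factor = 200.0 / 9.978 = 20.04
[H3PO4]_stock = 0.03984 × 20.04 = 0.7985 mol/L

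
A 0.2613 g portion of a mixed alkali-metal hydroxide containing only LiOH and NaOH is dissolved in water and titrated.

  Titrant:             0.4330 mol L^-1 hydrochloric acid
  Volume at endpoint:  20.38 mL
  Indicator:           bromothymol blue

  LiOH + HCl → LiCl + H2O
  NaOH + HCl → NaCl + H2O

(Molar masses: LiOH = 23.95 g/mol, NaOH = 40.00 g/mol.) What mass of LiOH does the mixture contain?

n(HCl) = 0.02038 × 0.4330 = 8.825 × 10^-3 mol
Let x = n(LiOH), y = n(NaOH).
Titrant: 1x + 1y = 8.825 × 10^-3;  mass: 23.95x + 40.00y = 0.2613
Solving, x = 5.712 × 10^-3 mol, y = 3.112 × 10^-3 mol
mass of LiOH = 5.712 × 10^-3 × 23.95 = 0.1368 g

0.1368 g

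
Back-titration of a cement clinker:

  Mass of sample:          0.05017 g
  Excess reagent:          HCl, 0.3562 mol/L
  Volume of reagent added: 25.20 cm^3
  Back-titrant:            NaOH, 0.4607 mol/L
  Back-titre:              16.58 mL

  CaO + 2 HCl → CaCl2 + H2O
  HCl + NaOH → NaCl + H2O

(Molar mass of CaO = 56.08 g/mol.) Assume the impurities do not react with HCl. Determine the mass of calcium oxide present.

n(HCl) added = 0.02520 × 0.3562 = 8.976 × 10^-3 mol
n(NaOH) used in back-titration = 0.01658 × 0.4607 = 7.638 × 10^-3 mol
n(HCl) left over = 7.638 × 10^-3 mol (1:1 ratio)
n(HCl) consumed by analyte = 8.976 × 10^-3 − 7.638 × 10^-3 = 1.338 × 10^-3 mol
From the 1:2 ratio, n(CaO) = 1/2 × 1.338 × 10^-3 = 6.689 × 10^-4 mol
mass of CaO = 6.689 × 10^-4 × 56.08 = 0.03751 g

0.03751 g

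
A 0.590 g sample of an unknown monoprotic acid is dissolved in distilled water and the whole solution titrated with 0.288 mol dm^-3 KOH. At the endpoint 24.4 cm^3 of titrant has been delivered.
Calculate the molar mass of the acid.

84.0 g/mol

n(KOH) = 0.0244 L × 0.288 mol/L = 7.03 × 10^-3 mol
n(HA) = 7.03 × 10^-3 mol (1:1 ratio)
M = m / n = 0.590 g / 7.03 × 10^-3 mol = 84.0 g/mol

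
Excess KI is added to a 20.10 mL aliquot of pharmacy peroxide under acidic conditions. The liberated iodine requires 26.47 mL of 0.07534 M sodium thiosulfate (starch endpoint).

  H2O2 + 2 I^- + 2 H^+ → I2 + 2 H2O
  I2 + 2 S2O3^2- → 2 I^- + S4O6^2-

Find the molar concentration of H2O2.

n(S2O3^2-) = 0.02647 × 0.07534 = 1.994 × 10^-3 mol
n(I2) = n(S2O3^2-)/2 = 9.971 × 10^-4 mol
n(H2O2) in the aliquot = 9.971 × 10^-4 mol (1:1 ratio)
[H2O2] = 9.971 × 10^-4 / 0.02010 = 0.04961 mol/L

0.04961 M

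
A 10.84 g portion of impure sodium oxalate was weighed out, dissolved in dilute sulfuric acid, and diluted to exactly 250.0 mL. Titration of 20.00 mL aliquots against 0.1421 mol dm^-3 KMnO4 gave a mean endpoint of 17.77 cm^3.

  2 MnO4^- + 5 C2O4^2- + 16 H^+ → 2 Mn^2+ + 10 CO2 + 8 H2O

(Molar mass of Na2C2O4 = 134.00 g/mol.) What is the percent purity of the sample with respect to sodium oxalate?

97.55 %

n(KMnO4) per titration = 0.01777 × 0.1421 = 2.525 × 10^-3 mol
From the 5:2 ratio, n(Na2C2O4) in each aliquot = 5/2 × 2.525 × 10^-3 = 6.313 × 10^-3 mol
n(Na2C2O4) in the whole flask = 6.313 × 10^-3 × 250.0/20.00 = 0.07891 mol
mass of Na2C2O4 = 0.07891 × 134.00 = 10.57 g
% Na2C2O4 = 10.57 / 10.84 × 100 = 97.55 %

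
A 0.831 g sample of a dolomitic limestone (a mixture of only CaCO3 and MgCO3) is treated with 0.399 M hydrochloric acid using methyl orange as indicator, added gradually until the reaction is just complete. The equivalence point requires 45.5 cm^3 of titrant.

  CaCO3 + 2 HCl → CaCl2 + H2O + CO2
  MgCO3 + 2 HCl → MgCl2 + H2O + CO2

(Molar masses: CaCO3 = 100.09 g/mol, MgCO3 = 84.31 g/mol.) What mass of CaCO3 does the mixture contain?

n(HCl) = 0.0455 × 0.399 = 0.0182 mol
Let x = n(CaCO3), y = n(MgCO3).
Titrant: 2x + 2y = 0.0182;  mass: 100.09x + 84.31y = 0.831
Solving, x = 4.16 × 10^-3 mol, y = 4.91 × 10^-3 mol
mass of CaCO3 = 4.16 × 10^-3 × 100.09 = 0.417 g

0.417 g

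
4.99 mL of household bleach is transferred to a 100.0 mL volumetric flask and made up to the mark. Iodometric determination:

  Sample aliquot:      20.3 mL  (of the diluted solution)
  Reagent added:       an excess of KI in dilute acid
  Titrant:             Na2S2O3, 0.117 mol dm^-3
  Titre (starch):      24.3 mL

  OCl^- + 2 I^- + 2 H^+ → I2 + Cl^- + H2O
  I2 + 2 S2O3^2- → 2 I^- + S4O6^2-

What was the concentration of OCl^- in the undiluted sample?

n(S2O3^2-) = 0.0243 × 0.117 = 2.84 × 10^-3 mol
n(I2) = n(S2O3^2-)/2 = 1.42 × 10^-3 mol
n(OCl^-) in the aliquot = 1.42 × 10^-3 mol (1:1 ratio)
[OCl^-]_dilute = 1.42 × 10^-3 / 0.0203 = 0.0700 mol/L
[OCl^-]_original = 0.0700 × 100.0/4.99 = 1.40 mol/L

1.40 mol/L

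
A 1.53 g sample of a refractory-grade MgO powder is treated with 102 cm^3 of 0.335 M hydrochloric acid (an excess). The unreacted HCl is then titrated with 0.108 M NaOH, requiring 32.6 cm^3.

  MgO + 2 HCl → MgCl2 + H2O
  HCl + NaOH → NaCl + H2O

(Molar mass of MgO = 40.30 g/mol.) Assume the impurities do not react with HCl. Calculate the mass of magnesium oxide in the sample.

n(HCl) added = 0.102 × 0.335 = 0.0342 mol
n(NaOH) used in back-titration = 0.0326 × 0.108 = 3.52 × 10^-3 mol
n(HCl) left over = 3.52 × 10^-3 mol (1:1 ratio)
n(HCl) consumed by analyte = 0.0342 − 3.52 × 10^-3 = 0.0306 mol
From the 1:2 ratio, n(MgO) = 1/2 × 0.0306 = 0.0153 mol
mass of MgO = 0.0153 × 40.30 = 0.618 g

0.618 g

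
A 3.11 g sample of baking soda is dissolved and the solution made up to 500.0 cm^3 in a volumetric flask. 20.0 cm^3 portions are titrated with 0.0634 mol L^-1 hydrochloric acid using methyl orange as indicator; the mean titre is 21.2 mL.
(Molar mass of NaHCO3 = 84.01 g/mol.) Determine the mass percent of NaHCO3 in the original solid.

NaHCO3 + HCl → NaCl + H2O + CO2
n(HCl) per titration = 0.0212 × 0.0634 = 1.34 × 10^-3 mol
n(NaHCO3) in each aliquot = 1.34 × 10^-3 mol (1:1 ratio)
n(NaHCO3) in the whole flask = 1.34 × 10^-3 × 500.0/20.0 = 0.0336 mol
mass of NaHCO3 = 0.0336 × 84.01 = 2.82 g
% NaHCO3 = 2.82 / 3.11 × 100 = 90.8 %

90.8 %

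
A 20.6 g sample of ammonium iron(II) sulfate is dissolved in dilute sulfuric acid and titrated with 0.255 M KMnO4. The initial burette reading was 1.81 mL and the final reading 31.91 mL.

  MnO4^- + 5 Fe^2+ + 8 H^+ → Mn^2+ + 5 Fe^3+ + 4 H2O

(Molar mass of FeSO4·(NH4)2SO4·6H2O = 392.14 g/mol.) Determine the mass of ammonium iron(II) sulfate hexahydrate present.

15.0 g

n(KMnO4) = 0.0301 L × 0.255 mol/L = 7.68 × 10^-3 mol
From the 5:1 ratio, n(FeSO4·(NH4)2SO4·6H2O) = 5/1 × 7.68 × 10^-3 = 0.0384 mol
mass of FeSO4·(NH4)2SO4·6H2O = 0.0384 × 392.14 g/mol = 15.0 g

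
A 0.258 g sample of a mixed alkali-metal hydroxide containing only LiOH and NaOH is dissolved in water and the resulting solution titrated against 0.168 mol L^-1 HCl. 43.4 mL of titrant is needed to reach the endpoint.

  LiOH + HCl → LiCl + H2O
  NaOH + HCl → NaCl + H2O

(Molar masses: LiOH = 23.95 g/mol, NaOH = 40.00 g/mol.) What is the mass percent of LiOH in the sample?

n(HCl) = 0.0434 × 0.168 = 7.29 × 10^-3 mol
Let x = n(LiOH), y = n(NaOH).
Titrant: 1x + 1y = 7.29 × 10^-3;  mass: 23.95x + 40.00y = 0.258
Solving, x = 2.10 × 10^-3 mol, y = 5.19 × 10^-3 mol
mass of LiOH = 2.10 × 10^-3 × 23.95 = 0.0502 g
% LiOH = 0.0502 / 0.258 × 100 = 19.5 %

19.5 %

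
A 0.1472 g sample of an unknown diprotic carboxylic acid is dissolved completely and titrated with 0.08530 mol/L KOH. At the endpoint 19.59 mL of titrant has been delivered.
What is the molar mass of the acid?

n(KOH) = 0.01959 L × 0.08530 mol/L = 1.671 × 10^-3 mol
From the 1:2 ratio, n(H2A) = 1/2 × 1.671 × 10^-3 = 8.355 × 10^-4 mol
M = m / n = 0.1472 g / 8.355 × 10^-4 mol = 176.2 g/mol

176.2 g/mol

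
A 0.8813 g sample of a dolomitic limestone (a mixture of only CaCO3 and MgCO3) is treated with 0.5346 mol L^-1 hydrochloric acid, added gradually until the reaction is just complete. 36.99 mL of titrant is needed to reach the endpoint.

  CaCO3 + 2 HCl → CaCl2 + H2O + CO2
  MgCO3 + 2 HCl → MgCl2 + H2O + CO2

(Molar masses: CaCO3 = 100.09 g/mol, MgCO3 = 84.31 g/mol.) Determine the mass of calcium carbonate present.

n(HCl) = 0.03699 × 0.5346 = 0.01977 mol
Let x = n(CaCO3), y = n(MgCO3).
Titrant: 2x + 2y = 0.01977;  mass: 100.09x + 84.31y = 0.8813
Solving, x = 3.022 × 10^-3 mol, y = 6.865 × 10^-3 mol
mass of CaCO3 = 3.022 × 10^-3 × 100.09 = 0.3025 g

0.3025 g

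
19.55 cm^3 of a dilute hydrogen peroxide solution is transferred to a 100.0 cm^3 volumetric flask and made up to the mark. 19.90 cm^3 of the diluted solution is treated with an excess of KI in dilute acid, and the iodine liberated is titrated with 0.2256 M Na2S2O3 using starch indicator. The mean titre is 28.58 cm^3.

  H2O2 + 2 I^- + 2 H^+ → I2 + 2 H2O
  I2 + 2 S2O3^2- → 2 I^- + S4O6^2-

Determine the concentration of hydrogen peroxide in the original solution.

0.8287 M

n(S2O3^2-) = 0.02858 × 0.2256 = 6.448 × 10^-3 mol
n(I2) = n(S2O3^2-)/2 = 3.224 × 10^-3 mol
n(H2O2) in the aliquot = 3.224 × 10^-3 mol (1:1 ratio)
[H2O2]_dilute = 3.224 × 10^-3 / 0.01990 = 0.1620 mol/L
[H2O2]_original = 0.1620 × 100.0/19.55 = 0.8287 mol/L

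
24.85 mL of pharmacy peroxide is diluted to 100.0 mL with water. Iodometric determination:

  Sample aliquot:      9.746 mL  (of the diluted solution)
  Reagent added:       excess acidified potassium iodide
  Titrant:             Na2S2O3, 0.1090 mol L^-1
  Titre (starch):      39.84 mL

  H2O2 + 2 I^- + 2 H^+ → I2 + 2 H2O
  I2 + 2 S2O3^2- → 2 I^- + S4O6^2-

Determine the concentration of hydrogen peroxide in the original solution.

n(S2O3^2-) = 0.03984 × 0.1090 = 4.343 × 10^-3 mol
n(I2) = n(S2O3^2-)/2 = 2.171 × 10^-3 mol
n(H2O2) in the aliquot = 2.171 × 10^-3 mol (1:1 ratio)
[H2O2]_dilute = 2.171 × 10^-3 / 0.009746 = 0.2228 mol/L
[H2O2]_original = 0.2228 × 100.0/24.85 = 0.8965 mol/L

0.8965 mol/L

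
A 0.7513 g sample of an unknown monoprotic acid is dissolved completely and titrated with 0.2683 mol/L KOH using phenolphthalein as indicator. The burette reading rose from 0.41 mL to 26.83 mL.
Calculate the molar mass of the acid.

n(KOH) = 0.02642 L × 0.2683 mol/L = 7.088 × 10^-3 mol
n(HA) = 7.088 × 10^-3 mol (1:1 ratio)
M = m / n = 0.7513 g / 7.088 × 10^-3 mol = 106.0 g/mol

106.0 g/mol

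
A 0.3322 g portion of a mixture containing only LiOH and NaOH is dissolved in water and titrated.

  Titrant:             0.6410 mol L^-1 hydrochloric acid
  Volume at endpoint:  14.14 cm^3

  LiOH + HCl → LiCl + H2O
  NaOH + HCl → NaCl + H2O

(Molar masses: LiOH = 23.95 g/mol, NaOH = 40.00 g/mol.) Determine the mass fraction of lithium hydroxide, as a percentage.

13.63 %

n(HCl) = 0.01414 × 0.6410 = 9.064 × 10^-3 mol
Let x = n(LiOH), y = n(NaOH).
Titrant: 1x + 1y = 9.064 × 10^-3;  mass: 23.95x + 40.00y = 0.3322
Solving, x = 1.891 × 10^-3 mol, y = 7.173 × 10^-3 mol
mass of LiOH = 1.891 × 10^-3 × 23.95 = 0.04529 g
% LiOH = 0.04529 / 0.3322 × 100 = 13.63 %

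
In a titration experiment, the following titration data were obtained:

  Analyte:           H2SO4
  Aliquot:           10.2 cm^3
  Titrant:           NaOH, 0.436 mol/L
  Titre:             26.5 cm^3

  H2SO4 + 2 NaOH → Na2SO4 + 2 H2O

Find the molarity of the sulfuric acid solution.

n(NaOH) = 0.0265 L × 0.436 mol/L = 0.0116 mol
From the 1:2 mole ratio, n(H2SO4) = 1/2 × 0.0116 = 5.78 × 10^-3 mol
[H2SO4] = 5.78 × 10^-3 mol / 0.0102 L = 0.566 mol/L

0.566 mol/L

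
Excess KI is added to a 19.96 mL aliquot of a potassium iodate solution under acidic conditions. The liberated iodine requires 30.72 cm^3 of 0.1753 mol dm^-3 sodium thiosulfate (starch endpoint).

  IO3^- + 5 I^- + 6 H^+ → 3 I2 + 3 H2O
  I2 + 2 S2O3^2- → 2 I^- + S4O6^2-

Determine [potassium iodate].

0.04497 mol/L

n(S2O3^2-) = 0.03072 × 0.1753 = 5.385 × 10^-3 mol
n(I2) = n(S2O3^2-)/2 = 2.693 × 10^-3 mol
From the 1:3 ratio, n(IO3^-) in the aliquot = 1/3 × 2.693 × 10^-3 = 8.975 × 10^-4 mol
[IO3^-] = 8.975 × 10^-4 / 0.01996 = 0.04497 mol/L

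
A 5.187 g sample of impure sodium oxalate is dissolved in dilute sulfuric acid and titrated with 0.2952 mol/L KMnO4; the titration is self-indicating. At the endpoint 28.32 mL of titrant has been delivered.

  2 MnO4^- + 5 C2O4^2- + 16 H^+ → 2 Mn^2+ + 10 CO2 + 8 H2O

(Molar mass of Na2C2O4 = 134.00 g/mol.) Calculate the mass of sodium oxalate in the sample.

2.801 g

n(KMnO4) = 0.02832 L × 0.2952 mol/L = 8.360 × 10^-3 mol
From the 5:2 ratio, n(Na2C2O4) = 5/2 × 8.360 × 10^-3 = 0.02090 mol
mass of Na2C2O4 = 0.02090 × 134.00 g/mol = 2.801 g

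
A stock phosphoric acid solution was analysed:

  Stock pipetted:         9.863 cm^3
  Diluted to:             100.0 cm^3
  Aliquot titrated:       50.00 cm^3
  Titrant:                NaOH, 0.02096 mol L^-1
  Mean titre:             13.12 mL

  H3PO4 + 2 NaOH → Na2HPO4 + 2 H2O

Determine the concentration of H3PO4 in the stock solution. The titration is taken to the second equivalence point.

n(NaOH) = 0.01312 × 0.02096 = 2.750 × 10^-4 mol
From the 1:2 ratio, n(H3PO4) in the aliquot = 1/2 × 2.750 × 10^-4 = 1.375 × 10^-4 mol
[H3PO4]_dilute = 1.375 × 10^-4 / 0.05000 = 0.002750 mol/L
Dilution factor = 100.0 / 9.863 = 10.14
[H3PO4]_stock = 0.002750 × 10.14 = 0.02788 mol/L

0.02788 mol/L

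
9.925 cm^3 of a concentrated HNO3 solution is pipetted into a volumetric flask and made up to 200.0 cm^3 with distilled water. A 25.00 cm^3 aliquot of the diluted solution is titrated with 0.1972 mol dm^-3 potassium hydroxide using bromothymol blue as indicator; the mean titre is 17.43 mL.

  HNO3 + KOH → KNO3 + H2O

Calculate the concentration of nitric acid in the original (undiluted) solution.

n(KOH) = 0.01743 × 0.1972 = 3.437 × 10^-3 mol
n(HNO3) in the aliquot = 3.437 × 10^-3 mol (1:1 ratio)
[HNO3]_dilute = 3.437 × 10^-3 / 0.02500 = 0.1375 mol/L
Dilution factor = 200.0 / 9.925 = 20.15
[HNO3]_stock = 0.1375 × 20.15 = 2.771 mol/L

2.771 mol/L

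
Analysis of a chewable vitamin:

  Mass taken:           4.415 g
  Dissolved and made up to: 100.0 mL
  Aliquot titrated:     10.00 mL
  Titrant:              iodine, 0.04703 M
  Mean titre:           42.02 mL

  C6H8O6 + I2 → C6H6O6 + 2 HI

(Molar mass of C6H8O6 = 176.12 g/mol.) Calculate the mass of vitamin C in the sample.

3.480 g

n(I2) per titration = 0.04202 × 0.04703 = 1.976 × 10^-3 mol
n(C6H8O6) in each aliquot = 1.976 × 10^-3 mol (1:1 ratio)
n(C6H8O6) in the whole flask = 1.976 × 10^-3 × 100.0/10.00 = 0.01976 mol
mass of C6H8O6 = 0.01976 × 176.12 = 3.480 g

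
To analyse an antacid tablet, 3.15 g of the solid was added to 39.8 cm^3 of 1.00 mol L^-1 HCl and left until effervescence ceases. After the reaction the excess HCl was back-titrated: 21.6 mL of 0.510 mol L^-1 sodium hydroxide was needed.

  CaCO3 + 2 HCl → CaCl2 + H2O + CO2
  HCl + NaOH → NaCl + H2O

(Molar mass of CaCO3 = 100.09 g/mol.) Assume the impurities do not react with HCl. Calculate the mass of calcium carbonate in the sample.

n(HCl) added = 0.0398 × 1.00 = 0.0398 mol
n(NaOH) used in back-titration = 0.0216 × 0.510 = 0.0110 mol
n(HCl) left over = 0.0110 mol (1:1 ratio)
n(HCl) consumed by analyte = 0.0398 − 0.0110 = 0.0288 mol
From the 1:2 ratio, n(CaCO3) = 1/2 × 0.0288 = 0.0144 mol
mass of CaCO3 = 0.0144 × 100.09 = 1.44 g

1.44 g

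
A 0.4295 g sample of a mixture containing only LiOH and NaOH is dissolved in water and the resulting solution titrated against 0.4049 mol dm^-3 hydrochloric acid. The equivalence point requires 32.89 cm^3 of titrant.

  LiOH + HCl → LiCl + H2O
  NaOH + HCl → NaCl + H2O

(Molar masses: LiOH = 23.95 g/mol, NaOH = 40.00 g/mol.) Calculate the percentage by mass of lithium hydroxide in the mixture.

n(HCl) = 0.03289 × 0.4049 = 0.01332 mol
Let x = n(LiOH), y = n(NaOH).
Titrant: 1x + 1y = 0.01332;  mass: 23.95x + 40.00y = 0.4295
Solving, x = 6.429 × 10^-3 mol, y = 6.888 × 10^-3 mol
mass of LiOH = 6.429 × 10^-3 × 23.95 = 0.1540 g
% LiOH = 0.1540 / 0.4295 × 100 = 35.85 %

35.85 %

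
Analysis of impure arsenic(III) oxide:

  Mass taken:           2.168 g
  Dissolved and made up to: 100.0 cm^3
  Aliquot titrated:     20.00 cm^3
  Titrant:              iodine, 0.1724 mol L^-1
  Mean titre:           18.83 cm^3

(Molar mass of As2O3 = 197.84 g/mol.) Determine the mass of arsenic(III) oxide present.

1.606 g

As2O3 + 2 I2 + 2 H2O → As2O5 + 4 HI
n(I2) per titration = 0.01883 × 0.1724 = 3.246 × 10^-3 mol
From the 1:2 ratio, n(As2O3) in each aliquot = 1/2 × 3.246 × 10^-3 = 1.623 × 10^-3 mol
n(As2O3) in the whole flask = 1.623 × 10^-3 × 100.0/20.00 = 8.116 × 10^-3 mol
mass of As2O3 = 8.116 × 10^-3 × 197.84 = 1.606 g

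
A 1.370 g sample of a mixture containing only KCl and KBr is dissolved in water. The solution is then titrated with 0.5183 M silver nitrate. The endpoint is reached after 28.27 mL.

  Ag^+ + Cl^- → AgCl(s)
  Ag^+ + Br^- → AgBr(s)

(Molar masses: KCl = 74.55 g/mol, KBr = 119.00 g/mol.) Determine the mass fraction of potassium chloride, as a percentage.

n(AgNO3) = 0.02827 × 0.5183 = 0.01465 mol
Let x = n(KCl), y = n(KBr).
Titrant: 1x + 1y = 0.01465;  mass: 74.55x + 119.00y = 1.370
Solving, x = 8.406 × 10^-3 mol, y = 6.247 × 10^-3 mol
mass of KCl = 8.406 × 10^-3 × 74.55 = 0.6266 g
% KCl = 0.6266 / 1.370 × 100 = 45.74 %

45.74 %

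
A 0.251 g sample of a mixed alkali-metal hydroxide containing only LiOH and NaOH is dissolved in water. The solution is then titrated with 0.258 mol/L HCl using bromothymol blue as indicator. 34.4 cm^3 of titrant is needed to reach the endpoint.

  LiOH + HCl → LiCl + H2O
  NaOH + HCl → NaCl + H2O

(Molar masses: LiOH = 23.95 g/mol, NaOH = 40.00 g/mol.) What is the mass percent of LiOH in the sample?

n(HCl) = 0.0344 × 0.258 = 8.88 × 10^-3 mol
Let x = n(LiOH), y = n(NaOH).
Titrant: 1x + 1y = 8.88 × 10^-3;  mass: 23.95x + 40.00y = 0.251
Solving, x = 6.48 × 10^-3 mol, y = 2.39 × 10^-3 mol
mass of LiOH = 6.48 × 10^-3 × 23.95 = 0.155 g
% LiOH = 0.155 / 0.251 × 100 = 61.8 %

61.8 %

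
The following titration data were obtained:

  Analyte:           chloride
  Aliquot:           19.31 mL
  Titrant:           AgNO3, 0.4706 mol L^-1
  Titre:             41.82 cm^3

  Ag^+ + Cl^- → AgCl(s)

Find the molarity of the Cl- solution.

n(AgNO3) = 0.04182 L × 0.4706 mol/L = 0.01968 mol
n(Cl-) = 0.01968 mol (1:1 mole ratio)
[Cl-] = 0.01968 mol / 0.01931 L = 1.019 mol/L

1.019 mol/L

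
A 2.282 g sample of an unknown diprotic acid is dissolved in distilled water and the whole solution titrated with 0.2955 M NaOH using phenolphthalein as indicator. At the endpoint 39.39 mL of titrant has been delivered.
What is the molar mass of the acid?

n(NaOH) = 0.03939 L × 0.2955 mol/L = 0.01164 mol
From the 1:2 ratio, n(H2A) = 1/2 × 0.01164 = 5.820 × 10^-3 mol
M = m / n = 2.282 g / 5.820 × 10^-3 mol = 392.1 g/mol

392.1 g/mol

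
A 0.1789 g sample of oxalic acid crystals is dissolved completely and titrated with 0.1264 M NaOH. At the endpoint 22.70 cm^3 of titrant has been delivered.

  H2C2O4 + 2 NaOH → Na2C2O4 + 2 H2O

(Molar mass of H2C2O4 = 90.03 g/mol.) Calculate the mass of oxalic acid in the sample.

0.1292 g

n(NaOH) = 0.02270 L × 0.1264 mol/L = 2.869 × 10^-3 mol
From the 1:2 ratio, n(H2C2O4) = 1/2 × 2.869 × 10^-3 = 1.435 × 10^-3 mol
mass of H2C2O4 = 1.435 × 10^-3 × 90.03 g/mol = 0.1292 g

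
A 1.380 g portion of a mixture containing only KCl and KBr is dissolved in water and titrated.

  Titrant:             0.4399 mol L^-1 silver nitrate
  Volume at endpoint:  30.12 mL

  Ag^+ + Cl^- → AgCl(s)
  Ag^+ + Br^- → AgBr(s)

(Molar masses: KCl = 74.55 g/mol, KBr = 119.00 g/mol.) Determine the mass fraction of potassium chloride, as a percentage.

23.91 %

n(AgNO3) = 0.03012 × 0.4399 = 0.01325 mol
Let x = n(KCl), y = n(KBr).
Titrant: 1x + 1y = 0.01325;  mass: 74.55x + 119.00y = 1.380
Solving, x = 4.426 × 10^-3 mol, y = 8.824 × 10^-3 mol
mass of KCl = 4.426 × 10^-3 × 74.55 = 0.3299 g
% KCl = 0.3299 / 1.380 × 100 = 23.91 %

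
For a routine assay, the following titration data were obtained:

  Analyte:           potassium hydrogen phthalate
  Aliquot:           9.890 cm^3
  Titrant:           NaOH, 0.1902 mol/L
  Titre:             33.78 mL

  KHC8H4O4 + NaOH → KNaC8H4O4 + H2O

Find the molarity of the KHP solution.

n(NaOH) = 0.03378 L × 0.1902 mol/L = 6.425 × 10^-3 mol
n(KHC8H4O4) = 6.425 × 10^-3 mol (1:1 mole ratio)
[KHC8H4O4] = 6.425 × 10^-3 mol / 0.009890 L = 0.6496 mol/L

0.6496 mol/L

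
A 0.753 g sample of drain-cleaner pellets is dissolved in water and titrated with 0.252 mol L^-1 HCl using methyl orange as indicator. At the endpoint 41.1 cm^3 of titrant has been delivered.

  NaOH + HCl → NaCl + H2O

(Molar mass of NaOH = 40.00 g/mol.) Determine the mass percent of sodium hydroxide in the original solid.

n(HCl) = 0.0411 L × 0.252 mol/L = 0.0104 mol
n(NaOH) = 0.0104 mol (1:1 ratio)
mass of NaOH = 0.0104 × 40.00 g/mol = 0.414 g
% NaOH = 0.414 / 0.753 × 100 = 55.0 %

55.0 %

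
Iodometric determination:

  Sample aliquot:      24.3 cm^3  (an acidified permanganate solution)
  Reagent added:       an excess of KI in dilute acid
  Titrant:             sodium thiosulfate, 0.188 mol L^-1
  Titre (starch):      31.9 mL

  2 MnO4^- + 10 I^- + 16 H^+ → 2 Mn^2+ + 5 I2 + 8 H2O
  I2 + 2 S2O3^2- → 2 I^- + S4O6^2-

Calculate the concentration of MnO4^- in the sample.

n(S2O3^2-) = 0.0319 × 0.188 = 6.00 × 10^-3 mol
n(I2) = n(S2O3^2-)/2 = 3.00 × 10^-3 mol
From the 2:5 ratio, n(MnO4^-) in the aliquot = 2/5 × 3.00 × 10^-3 = 1.20 × 10^-3 mol
[MnO4^-] = 1.20 × 10^-3 / 0.0243 = 0.0494 mol/L

0.0494 mol/L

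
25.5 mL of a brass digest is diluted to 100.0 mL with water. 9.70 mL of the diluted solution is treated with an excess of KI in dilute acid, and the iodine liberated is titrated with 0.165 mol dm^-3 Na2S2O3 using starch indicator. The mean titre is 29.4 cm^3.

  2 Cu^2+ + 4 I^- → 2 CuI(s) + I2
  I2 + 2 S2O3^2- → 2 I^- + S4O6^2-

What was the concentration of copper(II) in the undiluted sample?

1.96 mol/L

n(S2O3^2-) = 0.0294 × 0.165 = 4.85 × 10^-3 mol
n(I2) = n(S2O3^2-)/2 = 2.43 × 10^-3 mol
From the 2:1 ratio, n(Cu2+) in the aliquot = 2/1 × 2.43 × 10^-3 = 4.85 × 10^-3 mol
[Cu2+]_dilute = 4.85 × 10^-3 / 0.00970 = 0.500 mol/L
[Cu2+]_original = 0.500 × 100.0/25.5 = 1.96 mol/L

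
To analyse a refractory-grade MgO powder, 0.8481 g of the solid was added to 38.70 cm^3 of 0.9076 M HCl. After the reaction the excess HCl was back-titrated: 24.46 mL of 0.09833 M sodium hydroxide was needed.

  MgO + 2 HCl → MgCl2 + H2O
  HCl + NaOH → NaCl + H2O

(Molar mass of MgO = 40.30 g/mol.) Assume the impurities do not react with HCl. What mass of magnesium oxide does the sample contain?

n(HCl) added = 0.03870 × 0.9076 = 0.03512 mol
n(NaOH) used in back-titration = 0.02446 × 0.09833 = 2.405 × 10^-3 mol
n(HCl) left over = 2.405 × 10^-3 mol (1:1 ratio)
n(HCl) consumed by analyte = 0.03512 − 2.405 × 10^-3 = 0.03272 mol
From the 1:2 ratio, n(MgO) = 1/2 × 0.03272 = 0.01636 mol
mass of MgO = 0.01636 × 40.30 = 0.6593 g

0.6593 g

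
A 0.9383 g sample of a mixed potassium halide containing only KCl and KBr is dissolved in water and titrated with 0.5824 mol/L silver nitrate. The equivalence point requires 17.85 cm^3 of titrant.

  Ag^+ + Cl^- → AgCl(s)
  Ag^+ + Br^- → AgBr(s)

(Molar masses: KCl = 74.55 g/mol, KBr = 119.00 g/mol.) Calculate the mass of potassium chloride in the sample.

n(AgNO3) = 0.01785 × 0.5824 = 0.01040 mol
Let x = n(KCl), y = n(KBr).
Titrant: 1x + 1y = 0.01040;  mass: 74.55x + 119.00y = 0.9383
Solving, x = 6.722 × 10^-3 mol, y = 3.674 × 10^-3 mol
mass of KCl = 6.722 × 10^-3 × 74.55 = 0.5011 g

0.5011 g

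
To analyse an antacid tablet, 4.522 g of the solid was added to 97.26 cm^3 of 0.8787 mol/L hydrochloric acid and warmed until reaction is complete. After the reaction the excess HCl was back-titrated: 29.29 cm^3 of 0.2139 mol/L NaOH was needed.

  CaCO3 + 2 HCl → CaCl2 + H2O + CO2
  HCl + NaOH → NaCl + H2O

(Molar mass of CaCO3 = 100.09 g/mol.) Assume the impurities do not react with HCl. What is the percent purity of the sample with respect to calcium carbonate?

87.65 %

n(HCl) added = 0.09726 × 0.8787 = 0.08546 mol
n(NaOH) used in back-titration = 0.02929 × 0.2139 = 6.265 × 10^-3 mol
n(HCl) left over = 6.265 × 10^-3 mol (1:1 ratio)
n(HCl) consumed by analyte = 0.08546 − 6.265 × 10^-3 = 0.07920 mol
From the 1:2 ratio, n(CaCO3) = 1/2 × 0.07920 = 0.03960 mol
mass of CaCO3 = 0.03960 × 100.09 = 3.963 g
% CaCO3 = 3.963 / 4.522 × 100 = 87.65 %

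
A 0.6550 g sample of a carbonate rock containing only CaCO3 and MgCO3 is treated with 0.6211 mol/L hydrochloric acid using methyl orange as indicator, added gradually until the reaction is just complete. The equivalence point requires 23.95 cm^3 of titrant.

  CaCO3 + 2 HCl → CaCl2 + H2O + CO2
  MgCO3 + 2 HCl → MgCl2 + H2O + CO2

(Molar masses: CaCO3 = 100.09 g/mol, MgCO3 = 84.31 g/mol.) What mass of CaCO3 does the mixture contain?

0.1772 g

n(HCl) = 0.02395 × 0.6211 = 0.01488 mol
Let x = n(CaCO3), y = n(MgCO3).
Titrant: 2x + 2y = 0.01488;  mass: 100.09x + 84.31y = 0.6550
Solving, x = 1.770 × 10^-3 mol, y = 5.668 × 10^-3 mol
mass of CaCO3 = 1.770 × 10^-3 × 100.09 = 0.1772 g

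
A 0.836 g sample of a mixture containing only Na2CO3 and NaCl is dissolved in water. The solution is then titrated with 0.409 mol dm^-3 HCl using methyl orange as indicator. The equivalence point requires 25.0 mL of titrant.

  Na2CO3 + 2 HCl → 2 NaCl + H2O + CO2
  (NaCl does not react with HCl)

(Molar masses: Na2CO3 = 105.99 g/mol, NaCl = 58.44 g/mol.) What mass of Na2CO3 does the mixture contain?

0.542 g

n(HCl) = 0.0250 × 0.409 = 0.0102 mol
Let x = n(Na2CO3), y = n(NaCl).
Titrant: 2x = 0.0102;  mass: 105.99x + 58.44y = 0.836
Solving, x = 5.11 × 10^-3 mol, y = 5.03 × 10^-3 mol
mass of Na2CO3 = 5.11 × 10^-3 × 105.99 = 0.542 g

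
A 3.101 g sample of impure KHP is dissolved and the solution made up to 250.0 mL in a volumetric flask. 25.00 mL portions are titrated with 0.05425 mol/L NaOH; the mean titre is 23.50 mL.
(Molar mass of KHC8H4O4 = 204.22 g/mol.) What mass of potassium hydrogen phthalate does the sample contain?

2.604 g

KHC8H4O4 + NaOH → KNaC8H4O4 + H2O
n(NaOH) per titration = 0.02350 × 0.05425 = 1.275 × 10^-3 mol
n(KHC8H4O4) in each aliquot = 1.275 × 10^-3 mol (1:1 ratio)
n(KHC8H4O4) in the whole flask = 1.275 × 10^-3 × 250.0/25.00 = 0.01275 mol
mass of KHC8H4O4 = 0.01275 × 204.22 = 2.604 g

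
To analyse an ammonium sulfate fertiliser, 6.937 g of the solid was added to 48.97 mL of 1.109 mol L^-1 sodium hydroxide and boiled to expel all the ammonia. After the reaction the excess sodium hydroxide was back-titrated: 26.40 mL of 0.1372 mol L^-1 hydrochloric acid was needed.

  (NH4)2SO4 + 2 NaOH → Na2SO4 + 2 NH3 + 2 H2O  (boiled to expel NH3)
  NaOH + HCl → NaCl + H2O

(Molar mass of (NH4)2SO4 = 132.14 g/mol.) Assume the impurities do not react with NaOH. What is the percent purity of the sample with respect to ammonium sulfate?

n(NaOH) added = 0.04897 × 1.109 = 0.05431 mol
n(HCl) used in back-titration = 0.02640 × 0.1372 = 3.622 × 10^-3 mol
n(NaOH) left over = 3.622 × 10^-3 mol (1:1 ratio)
n(NaOH) consumed by analyte = 0.05431 − 3.622 × 10^-3 = 0.05069 mol
From the 1:2 ratio, n((NH4)2SO4) = 1/2 × 0.05069 = 0.02534 mol
mass of (NH4)2SO4 = 0.02534 × 132.14 = 3.349 g
% (NH4)2SO4 = 3.349 / 6.937 × 100 = 48.27 %

48.27 %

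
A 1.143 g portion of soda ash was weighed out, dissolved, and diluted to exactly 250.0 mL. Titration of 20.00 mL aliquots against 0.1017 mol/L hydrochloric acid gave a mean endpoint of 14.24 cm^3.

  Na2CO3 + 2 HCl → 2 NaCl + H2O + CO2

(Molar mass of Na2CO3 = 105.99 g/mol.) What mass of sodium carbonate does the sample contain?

0.9593 g

n(HCl) per titration = 0.01424 × 0.1017 = 1.448 × 10^-3 mol
From the 1:2 ratio, n(Na2CO3) in each aliquot = 1/2 × 1.448 × 10^-3 = 7.241 × 10^-4 mol
n(Na2CO3) in the whole flask = 7.241 × 10^-4 × 250.0/20.00 = 9.051 × 10^-3 mol
mass of Na2CO3 = 9.051 × 10^-3 × 105.99 = 0.9593 g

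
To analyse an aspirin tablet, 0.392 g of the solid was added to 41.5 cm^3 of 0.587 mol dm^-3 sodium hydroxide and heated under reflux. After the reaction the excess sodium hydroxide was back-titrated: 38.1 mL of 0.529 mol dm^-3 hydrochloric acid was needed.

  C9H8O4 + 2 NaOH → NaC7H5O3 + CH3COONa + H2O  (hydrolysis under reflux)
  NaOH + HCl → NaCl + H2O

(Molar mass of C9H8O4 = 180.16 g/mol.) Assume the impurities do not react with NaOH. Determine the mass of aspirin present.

n(NaOH) added = 0.0415 × 0.587 = 0.0244 mol
n(HCl) used in back-titration = 0.0381 × 0.529 = 0.0202 mol
n(NaOH) left over = 0.0202 mol (1:1 ratio)
n(NaOH) consumed by analyte = 0.0244 − 0.0202 = 4.21 × 10^-3 mol
From the 1:2 ratio, n(C9H8O4) = 1/2 × 4.21 × 10^-3 = 2.10 × 10^-3 mol
mass of C9H8O4 = 2.10 × 10^-3 × 180.16 = 0.379 g

0.379 g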